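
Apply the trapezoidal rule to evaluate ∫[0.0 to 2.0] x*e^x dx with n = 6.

f(x) = x*e^x
a = 0.0, b = 2.0, n = 6
h = (b - a)/n = 0.333333

Trapezoidal rule: (h/2)[f(x₀) + 2f(x₁) + 2f(x₂) + ... + f(xₙ)]

x_0 = 0.0000, f(x_0) = 0.000000, coefficient = 1
x_1 = 0.3333, f(x_1) = 0.465204, coefficient = 2
x_2 = 0.6667, f(x_2) = 1.298489, coefficient = 2
x_3 = 1.0000, f(x_3) = 2.718282, coefficient = 2
x_4 = 1.3333, f(x_4) = 5.058224, coefficient = 2
x_5 = 1.6667, f(x_5) = 8.824150, coefficient = 2
x_6 = 2.0000, f(x_6) = 14.778112, coefficient = 1

I ≈ (0.333333/2) × 51.506811 = 8.584468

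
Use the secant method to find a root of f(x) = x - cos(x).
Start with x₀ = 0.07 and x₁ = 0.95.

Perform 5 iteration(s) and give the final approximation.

f(x) = x - cos(x)
x₀ = 0.07, x₁ = 0.95

Secant formula: x_{n+1} = x_n - f(x_n)(x_n - x_{n-1})/(f(x_n) - f(x_{n-1}))

Iteration 1:
  f(0.070000) = -0.927551
  f(0.950000) = 0.368317
  x_2 = 0.950000 - 0.368317×(0.950000 - 0.070000)/(0.368317 - (-0.927551))
       = 0.699883
Iteration 2:
  f(0.950000) = 0.368317
  f(0.699883) = -0.065035
  x_3 = 0.699883 - (-0.065035)×(0.699883 - 0.950000)/(-0.065035 - 0.368317)
       = 0.737419
Iteration 3:
  f(0.699883) = -0.065035
  f(0.737419) = -0.002788
  x_4 = 0.737419 - (-0.002788)×(0.737419 - 0.699883)/(-0.002788 - (-0.065035))
       = 0.739100
Iteration 4:
  f(0.737419) = -0.002788
  f(0.739100) = 0.000025
  x_5 = 0.739100 - 0.000025×(0.739100 - 0.737419)/(0.000025 - (-0.002788))
       = 0.739085
Iteration 5:
  f(0.739100) = 0.000025
  f(0.739085) = 0.000000
  x_6 = 0.739085 - 0.000000×(0.739085 - 0.739100)/(0.000000 - 0.000025)
       = 0.739085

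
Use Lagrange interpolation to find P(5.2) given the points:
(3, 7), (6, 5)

Lagrange interpolation formula:
P(x) = Σ yᵢ × Lᵢ(x)
where Lᵢ(x) = Π_{j≠i} (x - xⱼ)/(xᵢ - xⱼ)

L_0(5.2) = (5.2 - 6)/(3 - 6) = 0.266667
L_1(5.2) = (5.2 - 3)/(6 - 3) = 0.733333

P(5.2) = 7×L_0(5.2) + 5×L_1(5.2)
P(5.2) = 5.533333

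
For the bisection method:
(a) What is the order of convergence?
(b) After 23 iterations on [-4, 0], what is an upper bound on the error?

(a) Bisection has linear (order 1) convergence; the error is halved each step.

(b) Error bound = (b-a)/2^n = (0 - (-4))/2^{23}
    = 4/2^{23}

(a) 1 (linear); (b) error ≤ 4.77e-07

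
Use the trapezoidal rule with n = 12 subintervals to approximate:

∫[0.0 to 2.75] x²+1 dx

f(x) = x²+1
a = 0.0, b = 2.75, n = 12
h = (b - a)/n = 0.229167

Trapezoidal rule: (h/2)[f(x₀) + 2f(x₁) + 2f(x₂) + ... + f(xₙ)]

x_0 = 0.0000, f(x_0) = 1.000000, coefficient = 1
x_1 = 0.2292, f(x_1) = 1.052517, coefficient = 2
x_2 = 0.4583, f(x_2) = 1.210069, coefficient = 2
x_3 = 0.6875, f(x_3) = 1.472656, coefficient = 2
x_4 = 0.9167, f(x_4) = 1.840278, coefficient = 2
x_5 = 1.1458, f(x_5) = 2.312934, coefficient = 2
x_6 = 1.3750, f(x_6) = 2.890625, coefficient = 2
x_7 = 1.6042, f(x_7) = 3.573351, coefficient = 2
x_8 = 1.8333, f(x_8) = 4.361111, coefficient = 2
x_9 = 2.0625, f(x_9) = 5.253906, coefficient = 2
x_10 = 2.2917, f(x_10) = 6.251736, coefficient = 2
x_11 = 2.5208, f(x_11) = 7.354601, coefficient = 2
x_12 = 2.7500, f(x_12) = 8.562500, coefficient = 1

I ≈ (0.229167/2) × 84.710069 = 9.706362
Exact value: 9.682292
Error: 0.024070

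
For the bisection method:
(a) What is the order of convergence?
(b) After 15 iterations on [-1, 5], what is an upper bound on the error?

(a) Bisection has linear (order 1) convergence; the error is halved each step.

(b) Error bound = (b-a)/2^n = (5 - (-1))/2^{15}
    = 6/2^{15}

(a) 1 (linear); (b) error ≤ 1.83e-04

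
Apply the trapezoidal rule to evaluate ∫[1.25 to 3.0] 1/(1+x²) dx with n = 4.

f(x) = 1/(1+x²)
a = 1.25, b = 3.0, n = 4
h = (b - a)/n = 0.437500

Trapezoidal rule: (h/2)[f(x₀) + 2f(x₁) + 2f(x₂) + ... + f(xₙ)]

x_0 = 1.2500, f(x_0) = 0.390244, coefficient = 1
x_1 = 1.6875, f(x_1) = 0.259898, coefficient = 2
x_2 = 2.1250, f(x_2) = 0.181303, coefficient = 2
x_3 = 2.5625, f(x_3) = 0.132163, coefficient = 2
x_4 = 3.0000, f(x_4) = 0.100000, coefficient = 1

I ≈ (0.437500/2) × 1.636973 = 0.358088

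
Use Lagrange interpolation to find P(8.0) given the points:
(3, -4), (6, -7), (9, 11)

Lagrange interpolation formula:
P(x) = Σ yᵢ × Lᵢ(x)
where Lᵢ(x) = Π_{j≠i} (x - xⱼ)/(xᵢ - xⱼ)

L_0(8.0) = (8.0 - 6)/(3 - 6) × (8.0 - 9)/(3 - 9) = -0.111111
L_1(8.0) = (8.0 - 3)/(6 - 3) × (8.0 - 9)/(6 - 9) = 0.555556
L_2(8.0) = (8.0 - 3)/(9 - 3) × (8.0 - 6)/(9 - 6) = 0.555556

P(8.0) = (-4)×L_0(8.0) + (-7)×L_1(8.0) + 11×L_2(8.0)
P(8.0) = 2.666667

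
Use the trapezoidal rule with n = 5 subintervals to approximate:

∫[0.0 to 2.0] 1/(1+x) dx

f(x) = 1/(1+x)
a = 0.0, b = 2.0, n = 5
h = (b - a)/n = 0.400000

Trapezoidal rule: (h/2)[f(x₀) + 2f(x₁) + 2f(x₂) + ... + f(xₙ)]

x_0 = 0.0000, f(x_0) = 1.000000, coefficient = 1
x_1 = 0.4000, f(x_1) = 0.714286, coefficient = 2
x_2 = 0.8000, f(x_2) = 0.555556, coefficient = 2
x_3 = 1.2000, f(x_3) = 0.454545, coefficient = 2
x_4 = 1.6000, f(x_4) = 0.384615, coefficient = 2
x_5 = 2.0000, f(x_5) = 0.333333, coefficient = 1

I ≈ (0.400000/2) × 5.551338 = 1.110268
Exact value: 1.098612
Error: 0.011655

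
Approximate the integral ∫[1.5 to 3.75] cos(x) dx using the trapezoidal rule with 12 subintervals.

f(x) = cos(x)
a = 1.5, b = 3.75, n = 12
h = (b - a)/n = 0.187500

Trapezoidal rule: (h/2)[f(x₀) + 2f(x₁) + 2f(x₂) + ... + f(xₙ)]

x_0 = 1.5000, f(x_0) = 0.070737, coefficient = 1
x_1 = 1.6875, f(x_1) = -0.116439, coefficient = 2
x_2 = 1.8750, f(x_2) = -0.299534, coefficient = 2
x_3 = 2.0625, f(x_3) = -0.472128, coefficient = 2
x_4 = 2.2500, f(x_4) = -0.628174, coefficient = 2
x_5 = 2.4375, f(x_5) = -0.762199, coefficient = 2
x_6 = 2.6250, f(x_6) = -0.869507, coefficient = 2
x_7 = 2.8125, f(x_7) = -0.946336, coefficient = 2
x_8 = 3.0000, f(x_8) = -0.989992, coefficient = 2
x_9 = 3.1875, f(x_9) = -0.998946, coefficient = 2
x_10 = 3.3750, f(x_10) = -0.972884, coefficient = 2
x_11 = 3.5625, f(x_11) = -0.912719, coefficient = 2
x_12 = 3.7500, f(x_12) = -0.820559, coefficient = 1

I ≈ (0.187500/2) × -16.687539 = -1.564457
Exact value: -1.569056
Error: 0.004600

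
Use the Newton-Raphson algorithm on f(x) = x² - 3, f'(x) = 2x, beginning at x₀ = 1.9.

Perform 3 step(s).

f(x) = x² - 3
f'(x) = 2x
x₀ = 1.9

Newton-Raphson formula: x_{n+1} = x_n - f(x_n)/f'(x_n)

Iteration 1:
  f(1.900000) = 0.610000
  f'(1.900000) = 3.800000
  x_1 = 1.900000 - 0.610000/3.800000 = 1.739474
Iteration 2:
  f(1.739474) = 0.025769
  f'(1.739474) = 3.478947
  x_2 = 1.739474 - 0.025769/3.478947 = 1.732067
Iteration 3:
  f(1.732067) = 0.000055
  f'(1.732067) = 3.464133
  x_3 = 1.732067 - 0.000055/3.464133 = 1.732051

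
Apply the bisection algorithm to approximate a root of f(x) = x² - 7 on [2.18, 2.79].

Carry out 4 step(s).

f(x) = x² - 7
Initial interval: [2.18, 2.79]

Iteration 1:
  c_1 = (2.180000 + 2.790000)/2 = 2.485000
  f(c_1) = f(2.485000) = -0.824775
  f(a) × f(c) ≥ 0, new interval: [2.485000, 2.790000]
Iteration 2:
  c_2 = (2.485000 + 2.790000)/2 = 2.637500
  f(c_2) = f(2.637500) = -0.043594
  f(a) × f(c) ≥ 0, new interval: [2.637500, 2.790000]
Iteration 3:
  c_3 = (2.637500 + 2.790000)/2 = 2.713750
  f(c_3) = f(2.713750) = 0.364439
  f(a) × f(c) < 0, new interval: [2.637500, 2.713750]
Iteration 4:
  c_4 = (2.637500 + 2.713750)/2 = 2.675625
  f(c_4) = f(2.675625) = 0.158969
  f(a) × f(c) < 0, new interval: [2.637500, 2.675625]

After 4 iteration(s), the approximation is c_4 = 2.675625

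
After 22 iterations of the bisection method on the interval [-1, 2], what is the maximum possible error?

Bisection error bound: |error| ≤ (b-a)/2^n
|error| ≤ (2 - (-1))/2^22 = 3/2^22
|error| ≤ 0.0000007153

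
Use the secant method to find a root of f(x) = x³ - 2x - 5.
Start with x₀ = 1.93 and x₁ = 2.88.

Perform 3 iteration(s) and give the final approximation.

f(x) = x³ - 2x - 5
x₀ = 1.93, x₁ = 2.88

Secant formula: x_{n+1} = x_n - f(x_n)(x_n - x_{n-1})/(f(x_n) - f(x_{n-1}))

Iteration 1:
  f(1.930000) = -1.670943
  f(2.880000) = 13.127872
  x_2 = 2.880000 - 13.127872×(2.880000 - 1.930000)/(13.127872 - (-1.670943))
       = 2.037265
Iteration 2:
  f(2.880000) = 13.127872
  f(2.037265) = -0.618965
  x_3 = 2.037265 - (-0.618965)×(2.037265 - 2.880000)/(-0.618965 - 13.127872)
       = 2.075210
Iteration 3:
  f(2.037265) = -0.618965
  f(2.075210) = -0.213535
  x_4 = 2.075210 - (-0.213535)×(2.075210 - 2.037265)/(-0.213535 - (-0.618965))
       = 2.095195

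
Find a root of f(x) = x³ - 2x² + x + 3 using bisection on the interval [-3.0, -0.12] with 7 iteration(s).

f(x) = x³ - 2x² + x + 3
Initial interval: [-3.0, -0.12]

Iteration 1:
  c_1 = (-3.000000 + (-0.120000))/2 = -1.560000
  f(c_1) = f(-1.560000) = -7.223616
  f(a) × f(c) ≥ 0, new interval: [-1.560000, -0.120000]
Iteration 2:
  c_2 = (-1.560000 + (-0.120000))/2 = -0.840000
  f(c_2) = f(-0.840000) = 0.156096
  f(a) × f(c) < 0, new interval: [-1.560000, -0.840000]
Iteration 3:
  c_3 = (-1.560000 + (-0.840000))/2 = -1.200000
  f(c_3) = f(-1.200000) = -2.808000
  f(a) × f(c) ≥ 0, new interval: [-1.200000, -0.840000]
Iteration 4:
  c_4 = (-1.200000 + (-0.840000))/2 = -1.020000
  f(c_4) = f(-1.020000) = -1.162008
  f(a) × f(c) ≥ 0, new interval: [-1.020000, -0.840000]
Iteration 5:
  c_5 = (-1.020000 + (-0.840000))/2 = -0.930000
  f(c_5) = f(-0.930000) = -0.464157
  f(a) × f(c) ≥ 0, new interval: [-0.930000, -0.840000]
Iteration 6:
  c_6 = (-0.930000 + (-0.840000))/2 = -0.885000
  f(c_6) = f(-0.885000) = -0.144604
  f(a) × f(c) ≥ 0, new interval: [-0.885000, -0.840000]
Iteration 7:
  c_7 = (-0.885000 + (-0.840000))/2 = -0.862500
  f(c_7) = f(-0.862500) = 0.008068
  f(a) × f(c) < 0, new interval: [-0.885000, -0.862500]

After 7 iteration(s), the approximation is c_7 = -0.862500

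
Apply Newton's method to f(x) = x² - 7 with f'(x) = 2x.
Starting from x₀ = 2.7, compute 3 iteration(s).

f(x) = x² - 7
f'(x) = 2x
x₀ = 2.7

Newton-Raphson formula: x_{n+1} = x_n - f(x_n)/f'(x_n)

Iteration 1:
  f(2.700000) = 0.290000
  f'(2.700000) = 5.400000
  x_1 = 2.700000 - 0.290000/5.400000 = 2.646296
Iteration 2:
  f(2.646296) = 0.002884
  f'(2.646296) = 5.292593
  x_2 = 2.646296 - 0.002884/5.292593 = 2.645751
Iteration 3:
  f(2.645751) = 0.000000
  f'(2.645751) = 5.291503
  x_3 = 2.645751 - 0.000000/5.291503 = 2.645751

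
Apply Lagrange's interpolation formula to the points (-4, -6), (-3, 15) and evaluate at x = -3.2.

Lagrange interpolation formula:
P(x) = Σ yᵢ × Lᵢ(x)
where Lᵢ(x) = Π_{j≠i} (x - xⱼ)/(xᵢ - xⱼ)

L_0(-3.2) = (-3.2 - (-3))/(-4 - (-3)) = 0.200000
L_1(-3.2) = (-3.2 - (-4))/(-3 - (-4)) = 0.800000

P(-3.2) = (-6)×L_0(-3.2) + 15×L_1(-3.2)
P(-3.2) = 10.800000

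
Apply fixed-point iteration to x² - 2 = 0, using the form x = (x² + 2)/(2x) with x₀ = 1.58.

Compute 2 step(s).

Equation: x² - 2 = 0
Fixed-point form: x = (x² + 2)/(2x)
x₀ = 1.58

x_1 = g(1.580000) = 1.422911
x_2 = g(1.422911) = 1.414240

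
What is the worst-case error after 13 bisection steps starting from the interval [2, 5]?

Bisection error bound: |error| ≤ (b-a)/2^n
|error| ≤ (5 - 2)/2^13 = 3/2^13
|error| ≤ 0.0003662109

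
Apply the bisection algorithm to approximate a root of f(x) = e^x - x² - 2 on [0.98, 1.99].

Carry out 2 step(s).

f(x) = e^x - x² - 2
Initial interval: [0.98, 1.99]

Iteration 1:
  c_1 = (0.980000 + 1.990000)/2 = 1.485000
  f(c_1) = f(1.485000) = 0.209740
  f(a) × f(c) < 0, new interval: [0.980000, 1.485000]
Iteration 2:
  c_2 = (0.980000 + 1.485000)/2 = 1.232500
  f(c_2) = f(1.232500) = -0.089263
  f(a) × f(c) ≥ 0, new interval: [1.232500, 1.485000]

After 2 iteration(s), the approximation is c_2 = 1.232500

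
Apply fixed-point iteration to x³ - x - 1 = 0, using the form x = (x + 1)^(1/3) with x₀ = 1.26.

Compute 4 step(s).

Equation: x³ - x - 1 = 0
Fixed-point form: x = (x + 1)^(1/3)
x₀ = 1.26

x_1 = g(1.260000) = 1.312309
x_2 = g(1.312309) = 1.322357
x_3 = g(1.322357) = 1.324269
x_4 = g(1.324269) = 1.324633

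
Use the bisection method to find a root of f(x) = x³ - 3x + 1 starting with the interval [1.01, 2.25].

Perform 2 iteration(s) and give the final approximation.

f(x) = x³ - 3x + 1
Initial interval: [1.01, 2.25]

Iteration 1:
  c_1 = (1.010000 + 2.250000)/2 = 1.630000
  f(c_1) = f(1.630000) = 0.440747
  f(a) × f(c) < 0, new interval: [1.010000, 1.630000]
Iteration 2:
  c_2 = (1.010000 + 1.630000)/2 = 1.320000
  f(c_2) = f(1.320000) = -0.660032
  f(a) × f(c) ≥ 0, new interval: [1.320000, 1.630000]

After 2 iteration(s), the approximation is c_2 = 1.320000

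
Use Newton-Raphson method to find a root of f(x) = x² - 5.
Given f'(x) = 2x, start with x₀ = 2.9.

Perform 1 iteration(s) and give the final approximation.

f(x) = x² - 5
f'(x) = 2x
x₀ = 2.9

Newton-Raphson formula: x_{n+1} = x_n - f(x_n)/f'(x_n)

Iteration 1:
  f(2.900000) = 3.410000
  f'(2.900000) = 5.800000
  x_1 = 2.900000 - 3.410000/5.800000 = 2.312069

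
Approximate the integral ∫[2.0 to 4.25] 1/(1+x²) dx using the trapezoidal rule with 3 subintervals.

f(x) = 1/(1+x²)
a = 2.0, b = 4.25, n = 3
h = (b - a)/n = 0.750000

Trapezoidal rule: (h/2)[f(x₀) + 2f(x₁) + 2f(x₂) + ... + f(xₙ)]

x_0 = 2.0000, f(x_0) = 0.200000, coefficient = 1
x_1 = 2.7500, f(x_1) = 0.116788, coefficient = 2
x_2 = 3.5000, f(x_2) = 0.075472, coefficient = 2
x_3 = 4.2500, f(x_3) = 0.052459, coefficient = 1

I ≈ (0.750000/2) × 0.636979 = 0.238867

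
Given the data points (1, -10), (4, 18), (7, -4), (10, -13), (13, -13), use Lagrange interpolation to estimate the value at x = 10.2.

Lagrange interpolation formula:
P(x) = Σ yᵢ × Lᵢ(x)
where Lᵢ(x) = Π_{j≠i} (x - xⱼ)/(xᵢ - xⱼ)

L_0(10.2) = (10.2 - 4)/(1 - 4) × (10.2 - 7)/(1 - 7) × (10.2 - 10)/(1 - 10) × (10.2 - 13)/(1 - 13) = -0.005715
L_1(10.2) = (10.2 - 1)/(4 - 1) × (10.2 - 7)/(4 - 7) × (10.2 - 10)/(4 - 10) × (10.2 - 13)/(4 - 13) = 0.033923
L_2(10.2) = (10.2 - 1)/(7 - 1) × (10.2 - 4)/(7 - 4) × (10.2 - 10)/(7 - 10) × (10.2 - 13)/(7 - 13) = -0.098588
L_3(10.2) = (10.2 - 1)/(10 - 1) × (10.2 - 4)/(10 - 4) × (10.2 - 7)/(10 - 7) × (10.2 - 13)/(10 - 13) = 1.051602
L_4(10.2) = (10.2 - 1)/(13 - 1) × (10.2 - 4)/(13 - 4) × (10.2 - 7)/(13 - 7) × (10.2 - 10)/(13 - 10) = 0.018779

P(10.2) = (-10)×L_0(10.2) + 18×L_1(10.2) + (-4)×L_2(10.2) + (-13)×L_3(10.2) + (-13)×L_4(10.2)
P(10.2) = -12.852833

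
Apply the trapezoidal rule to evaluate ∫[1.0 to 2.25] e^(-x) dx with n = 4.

f(x) = e^(-x)
a = 1.0, b = 2.25, n = 4
h = (b - a)/n = 0.312500

Trapezoidal rule: (h/2)[f(x₀) + 2f(x₁) + 2f(x₂) + ... + f(xₙ)]

x_0 = 1.0000, f(x_0) = 0.367879, coefficient = 1
x_1 = 1.3125, f(x_1) = 0.269146, coefficient = 2
x_2 = 1.6250, f(x_2) = 0.196912, coefficient = 2
x_3 = 1.9375, f(x_3) = 0.144064, coefficient = 2
x_4 = 2.2500, f(x_4) = 0.105399, coefficient = 1

I ≈ (0.312500/2) × 1.693522 = 0.264613
Exact value: 0.262480
Error: 0.002133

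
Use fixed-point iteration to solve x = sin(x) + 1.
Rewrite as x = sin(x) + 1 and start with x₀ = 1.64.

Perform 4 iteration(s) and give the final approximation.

Equation: x = sin(x) + 1
Fixed-point form: x = sin(x) + 1
x₀ = 1.64

x_1 = g(1.640000) = 1.997606
x_2 = g(1.997606) = 1.910291
x_3 = g(1.910291) = 1.942923
x_4 = g(1.942923) = 1.931556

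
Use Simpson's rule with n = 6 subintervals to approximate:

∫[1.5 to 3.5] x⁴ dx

f(x) = x⁴
a = 1.5, b = 3.5, n = 6
h = (b - a)/n = 0.333333

Simpson's rule: (h/3)[f(x₀) + 4f(x₁) + 2f(x₂) + ... + f(xₙ)]

x_0 = 1.5000, f(x_0) = 5.062500, coefficient = 1
x_1 = 1.8333, f(x_1) = 11.297068, coefficient = 4
x_2 = 2.1667, f(x_2) = 22.037809, coefficient = 2
x_3 = 2.5000, f(x_3) = 39.062500, coefficient = 4
x_4 = 2.8333, f(x_4) = 64.445216, coefficient = 2
x_5 = 3.1667, f(x_5) = 100.556327, coefficient = 4
x_6 = 3.5000, f(x_6) = 150.062500, coefficient = 1

I ≈ (0.333333/3) × 931.754630 = 103.528292
Exact value: 103.525000
Error: 0.003292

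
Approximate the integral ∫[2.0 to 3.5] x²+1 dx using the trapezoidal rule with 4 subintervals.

f(x) = x²+1
a = 2.0, b = 3.5, n = 4
h = (b - a)/n = 0.375000

Trapezoidal rule: (h/2)[f(x₀) + 2f(x₁) + 2f(x₂) + ... + f(xₙ)]

x_0 = 2.0000, f(x_0) = 5.000000, coefficient = 1
x_1 = 2.3750, f(x_1) = 6.640625, coefficient = 2
x_2 = 2.7500, f(x_2) = 8.562500, coefficient = 2
x_3 = 3.1250, f(x_3) = 10.765625, coefficient = 2
x_4 = 3.5000, f(x_4) = 13.250000, coefficient = 1

I ≈ (0.375000/2) × 70.187500 = 13.160156
Exact value: 13.125000
Error: 0.035156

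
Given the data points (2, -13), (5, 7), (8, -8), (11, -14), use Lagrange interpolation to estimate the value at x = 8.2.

Lagrange interpolation formula:
P(x) = Σ yᵢ × Lᵢ(x)
where Lᵢ(x) = Π_{j≠i} (x - xⱼ)/(xᵢ - xⱼ)

L_0(8.2) = (8.2 - 5)/(2 - 5) × (8.2 - 8)/(2 - 8) × (8.2 - 11)/(2 - 11) = 0.011062
L_1(8.2) = (8.2 - 2)/(5 - 2) × (8.2 - 8)/(5 - 8) × (8.2 - 11)/(5 - 11) = -0.064296
L_2(8.2) = (8.2 - 2)/(8 - 2) × (8.2 - 5)/(8 - 5) × (8.2 - 11)/(8 - 11) = 1.028741
L_3(8.2) = (8.2 - 2)/(11 - 2) × (8.2 - 5)/(11 - 5) × (8.2 - 8)/(11 - 8) = 0.024494

P(8.2) = (-13)×L_0(8.2) + 7×L_1(8.2) + (-8)×L_2(8.2) + (-14)×L_3(8.2)
P(8.2) = -9.166716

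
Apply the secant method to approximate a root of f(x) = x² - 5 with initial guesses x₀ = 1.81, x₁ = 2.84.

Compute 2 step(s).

f(x) = x² - 5
x₀ = 1.81, x₁ = 2.84

Secant formula: x_{n+1} = x_n - f(x_n)(x_n - x_{n-1})/(f(x_n) - f(x_{n-1}))

Iteration 1:
  f(1.810000) = -1.723900
  f(2.840000) = 3.065600
  x_2 = 2.840000 - 3.065600×(2.840000 - 1.810000)/(3.065600 - (-1.723900))
       = 2.180731
Iteration 2:
  f(2.840000) = 3.065600
  f(2.180731) = -0.244412
  x_3 = 2.180731 - (-0.244412)×(2.180731 - 2.840000)/(-0.244412 - 3.065600)
       = 2.229412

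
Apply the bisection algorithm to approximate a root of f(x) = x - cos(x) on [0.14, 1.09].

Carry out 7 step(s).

f(x) = x - cos(x)
Initial interval: [0.14, 1.09]

Iteration 1:
  c_1 = (0.140000 + 1.090000)/2 = 0.615000
  f(c_1) = f(0.615000) = -0.201773
  f(a) × f(c) ≥ 0, new interval: [0.615000, 1.090000]
Iteration 2:
  c_2 = (0.615000 + 1.090000)/2 = 0.852500
  f(c_2) = f(0.852500) = 0.194397
  f(a) × f(c) < 0, new interval: [0.615000, 0.852500]
Iteration 3:
  c_3 = (0.615000 + 0.852500)/2 = 0.733750
  f(c_3) = f(0.733750) = -0.008918
  f(a) × f(c) ≥ 0, new interval: [0.733750, 0.852500]
Iteration 4:
  c_4 = (0.733750 + 0.852500)/2 = 0.793125
  f(c_4) = f(0.793125) = 0.091503
  f(a) × f(c) < 0, new interval: [0.733750, 0.793125]
Iteration 5:
  c_5 = (0.733750 + 0.793125)/2 = 0.763437
  f(c_5) = f(0.763437) = 0.040974
  f(a) × f(c) < 0, new interval: [0.733750, 0.763437]
Iteration 6:
  c_6 = (0.733750 + 0.763437)/2 = 0.748594
  f(c_6) = f(0.748594) = 0.015947
  f(a) × f(c) < 0, new interval: [0.733750, 0.748594]
Iteration 7:
  c_7 = (0.733750 + 0.748594)/2 = 0.741172
  f(c_7) = f(0.741172) = 0.003494
  f(a) × f(c) < 0, new interval: [0.733750, 0.741172]

After 7 iteration(s), the approximation is c_7 = 0.741172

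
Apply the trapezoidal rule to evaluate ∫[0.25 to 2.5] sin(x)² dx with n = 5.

f(x) = sin(x)²
a = 0.25, b = 2.5, n = 5
h = (b - a)/n = 0.450000

Trapezoidal rule: (h/2)[f(x₀) + 2f(x₁) + 2f(x₂) + ... + f(xₙ)]

x_0 = 0.2500, f(x_0) = 0.061209, coefficient = 1
x_1 = 0.7000, f(x_1) = 0.415016, coefficient = 2
x_2 = 1.1500, f(x_2) = 0.833138, coefficient = 2
x_3 = 1.6000, f(x_3) = 0.999147, coefficient = 2
x_4 = 2.0500, f(x_4) = 0.787412, coefficient = 2
x_5 = 2.5000, f(x_5) = 0.358169, coefficient = 1

I ≈ (0.450000/2) × 6.488805 = 1.459981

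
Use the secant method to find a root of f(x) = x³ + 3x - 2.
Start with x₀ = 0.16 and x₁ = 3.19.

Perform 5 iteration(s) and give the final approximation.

f(x) = x³ + 3x - 2
x₀ = 0.16, x₁ = 3.19

Secant formula: x_{n+1} = x_n - f(x_n)(x_n - x_{n-1})/(f(x_n) - f(x_{n-1}))

Iteration 1:
  f(0.160000) = -1.515904
  f(3.190000) = 40.031759
  x_2 = 3.190000 - 40.031759×(3.190000 - 0.160000)/(40.031759 - (-1.515904))
       = 0.270552
Iteration 2:
  f(3.190000) = 40.031759
  f(0.270552) = -1.168539
  x_3 = 0.270552 - (-1.168539)×(0.270552 - 3.190000)/(-1.168539 - 40.031759)
       = 0.353355
Iteration 3:
  f(0.270552) = -1.168539
  f(0.353355) = -0.895816
  x_4 = 0.353355 - (-0.895816)×(0.353355 - 0.270552)/(-0.895816 - (-1.168539))
       = 0.625337
Iteration 4:
  f(0.353355) = -0.895816
  f(0.625337) = 0.120546
  x_5 = 0.625337 - 0.120546×(0.625337 - 0.353355)/(0.120546 - (-0.895816))
       = 0.593078
Iteration 5:
  f(0.625337) = 0.120546
  f(0.593078) = -0.012155
  x_6 = 0.593078 - (-0.012155)×(0.593078 - 0.625337)/(-0.012155 - 0.120546)
       = 0.596033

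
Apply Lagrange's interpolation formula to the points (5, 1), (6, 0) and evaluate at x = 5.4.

Lagrange interpolation formula:
P(x) = Σ yᵢ × Lᵢ(x)
where Lᵢ(x) = Π_{j≠i} (x - xⱼ)/(xᵢ - xⱼ)

L_0(5.4) = (5.4 - 6)/(5 - 6) = 0.600000
L_1(5.4) = (5.4 - 5)/(6 - 5) = 0.400000

P(5.4) = 1×L_0(5.4) + 0×L_1(5.4)
P(5.4) = 0.600000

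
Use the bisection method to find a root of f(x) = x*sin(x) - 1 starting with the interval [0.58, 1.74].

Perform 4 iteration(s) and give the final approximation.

f(x) = x*sin(x) - 1
Initial interval: [0.58, 1.74]

Iteration 1:
  c_1 = (0.580000 + 1.740000)/2 = 1.160000
  f(c_1) = f(1.160000) = 0.063492
  f(a) × f(c) < 0, new interval: [0.580000, 1.160000]
Iteration 2:
  c_2 = (0.580000 + 1.160000)/2 = 0.870000
  f(c_2) = f(0.870000) = -0.335034
  f(a) × f(c) ≥ 0, new interval: [0.870000, 1.160000]
Iteration 3:
  c_3 = (0.870000 + 1.160000)/2 = 1.015000
  f(c_3) = f(1.015000) = -0.137777
  f(a) × f(c) ≥ 0, new interval: [1.015000, 1.160000]
Iteration 4:
  c_4 = (1.015000 + 1.160000)/2 = 1.087500
  f(c_4) = f(1.087500) = -0.037054
  f(a) × f(c) ≥ 0, new interval: [1.087500, 1.160000]

After 4 iteration(s), the approximation is c_4 = 1.087500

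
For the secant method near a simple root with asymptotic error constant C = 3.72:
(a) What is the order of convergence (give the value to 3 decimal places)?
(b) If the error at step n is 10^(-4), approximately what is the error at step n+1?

(a) Secant method has superlinear convergence with order φ = (1+√5)/2 ≈ 1.618.
    This means |e_{n+1}| ≈ C|e_n|^1.618.

(b) With |e_n| = 10^(-4) and C = 3.72:
    |e_{n+1}| ≈ 3.72 × (10^(-4))^1.618 = 3.72 × 10^(-6.47)

(a) ≈ 1.618 (golden ratio); (b) |e_{n+1}| ≈ 1.254e-06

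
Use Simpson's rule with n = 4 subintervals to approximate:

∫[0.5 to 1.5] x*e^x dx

f(x) = x*e^x
a = 0.5, b = 1.5, n = 4
h = (b - a)/n = 0.250000

Simpson's rule: (h/3)[f(x₀) + 4f(x₁) + 2f(x₂) + ... + f(xₙ)]

x_0 = 0.5000, f(x_0) = 0.824361, coefficient = 1
x_1 = 0.7500, f(x_1) = 1.587750, coefficient = 4
x_2 = 1.0000, f(x_2) = 2.718282, coefficient = 2
x_3 = 1.2500, f(x_3) = 4.362929, coefficient = 4
x_4 = 1.5000, f(x_4) = 6.722534, coefficient = 1

I ≈ (0.250000/3) × 36.786173 = 3.065514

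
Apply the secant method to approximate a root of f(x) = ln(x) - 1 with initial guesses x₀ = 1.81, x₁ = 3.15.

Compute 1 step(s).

f(x) = ln(x) - 1
x₀ = 1.81, x₁ = 3.15

Secant formula: x_{n+1} = x_n - f(x_n)(x_n - x_{n-1})/(f(x_n) - f(x_{n-1}))

Iteration 1:
  f(1.810000) = -0.406673
  f(3.150000) = 0.147402
  x_2 = 3.150000 - 0.147402×(3.150000 - 1.810000)/(0.147402 - (-0.406673))
       = 2.793516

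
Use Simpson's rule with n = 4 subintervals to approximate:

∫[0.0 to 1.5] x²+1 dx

f(x) = x²+1
a = 0.0, b = 1.5, n = 4
h = (b - a)/n = 0.375000

Simpson's rule: (h/3)[f(x₀) + 4f(x₁) + 2f(x₂) + ... + f(xₙ)]

x_0 = 0.0000, f(x_0) = 1.000000, coefficient = 1
x_1 = 0.3750, f(x_1) = 1.140625, coefficient = 4
x_2 = 0.7500, f(x_2) = 1.562500, coefficient = 2
x_3 = 1.1250, f(x_3) = 2.265625, coefficient = 4
x_4 = 1.5000, f(x_4) = 3.250000, coefficient = 1

I ≈ (0.375000/3) × 21.000000 = 2.625000
Exact value: 2.625000
Error: 0.000000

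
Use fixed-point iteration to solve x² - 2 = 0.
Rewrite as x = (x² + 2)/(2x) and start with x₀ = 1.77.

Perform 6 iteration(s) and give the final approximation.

Equation: x² - 2 = 0
Fixed-point form: x = (x² + 2)/(2x)
x₀ = 1.77

x_1 = g(1.770000) = 1.449972
x_2 = g(1.449972) = 1.414654
x_3 = g(1.414654) = 1.414214
x_4 = g(1.414214) = 1.414214
x_5 = g(1.414214) = 1.414214
x_6 = g(1.414214) = 1.414214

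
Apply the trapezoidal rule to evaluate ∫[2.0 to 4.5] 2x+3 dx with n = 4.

f(x) = 2x+3
a = 2.0, b = 4.5, n = 4
h = (b - a)/n = 0.625000

Trapezoidal rule: (h/2)[f(x₀) + 2f(x₁) + 2f(x₂) + ... + f(xₙ)]

x_0 = 2.0000, f(x_0) = 7.000000, coefficient = 1
x_1 = 2.6250, f(x_1) = 8.250000, coefficient = 2
x_2 = 3.2500, f(x_2) = 9.500000, coefficient = 2
x_3 = 3.8750, f(x_3) = 10.750000, coefficient = 2
x_4 = 4.5000, f(x_4) = 12.000000, coefficient = 1

I ≈ (0.625000/2) × 76.000000 = 23.750000
Exact value: 23.750000
Error: 0.000000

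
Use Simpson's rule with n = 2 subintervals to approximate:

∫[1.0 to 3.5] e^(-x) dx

f(x) = e^(-x)
a = 1.0, b = 3.5, n = 2
h = (b - a)/n = 1.250000

Simpson's rule: (h/3)[f(x₀) + 4f(x₁) + 2f(x₂) + ... + f(xₙ)]

x_0 = 1.0000, f(x_0) = 0.367879, coefficient = 1
x_1 = 2.2500, f(x_1) = 0.105399, coefficient = 4
x_2 = 3.5000, f(x_2) = 0.030197, coefficient = 1

I ≈ (1.250000/3) × 0.819674 = 0.341531
Exact value: 0.337682
Error: 0.003849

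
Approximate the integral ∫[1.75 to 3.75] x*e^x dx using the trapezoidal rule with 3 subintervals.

f(x) = x*e^x
a = 1.75, b = 3.75, n = 3
h = (b - a)/n = 0.666667

Trapezoidal rule: (h/2)[f(x₀) + 2f(x₁) + 2f(x₂) + ... + f(xₙ)]

x_0 = 1.7500, f(x_0) = 10.070555, coefficient = 1
x_1 = 2.4167, f(x_1) = 27.087053, coefficient = 2
x_2 = 3.0833, f(x_2) = 67.312409, coefficient = 2
x_3 = 3.7500, f(x_3) = 159.454058, coefficient = 1

I ≈ (0.666667/2) × 358.323534 = 119.441178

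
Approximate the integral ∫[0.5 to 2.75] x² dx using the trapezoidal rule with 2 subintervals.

f(x) = x²
a = 0.5, b = 2.75, n = 2
h = (b - a)/n = 1.125000

Trapezoidal rule: (h/2)[f(x₀) + 2f(x₁) + 2f(x₂) + ... + f(xₙ)]

x_0 = 0.5000, f(x_0) = 0.250000, coefficient = 1
x_1 = 1.6250, f(x_1) = 2.640625, coefficient = 2
x_2 = 2.7500, f(x_2) = 7.562500, coefficient = 1

I ≈ (1.125000/2) × 13.093750 = 7.365234
Exact value: 6.890625
Error: 0.474609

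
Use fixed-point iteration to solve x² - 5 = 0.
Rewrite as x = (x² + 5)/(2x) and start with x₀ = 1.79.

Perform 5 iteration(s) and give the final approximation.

Equation: x² - 5 = 0
Fixed-point form: x = (x² + 5)/(2x)
x₀ = 1.79

x_1 = g(1.790000) = 2.291648
x_2 = g(2.291648) = 2.236742
x_3 = g(2.236742) = 2.236068
x_4 = g(2.236068) = 2.236068
x_5 = g(2.236068) = 2.236068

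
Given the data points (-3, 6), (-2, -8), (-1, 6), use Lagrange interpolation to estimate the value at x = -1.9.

Lagrange interpolation formula:
P(x) = Σ yᵢ × Lᵢ(x)
where Lᵢ(x) = Π_{j≠i} (x - xⱼ)/(xᵢ - xⱼ)

L_0(-1.9) = (-1.9 - (-2))/(-3 - (-2)) × (-1.9 - (-1))/(-3 - (-1)) = -0.045000
L_1(-1.9) = (-1.9 - (-3))/(-2 - (-3)) × (-1.9 - (-1))/(-2 - (-1)) = 0.990000
L_2(-1.9) = (-1.9 - (-3))/(-1 - (-3)) × (-1.9 - (-2))/(-1 - (-2)) = 0.055000

P(-1.9) = 6×L_0(-1.9) + (-8)×L_1(-1.9) + 6×L_2(-1.9)
P(-1.9) = -7.860000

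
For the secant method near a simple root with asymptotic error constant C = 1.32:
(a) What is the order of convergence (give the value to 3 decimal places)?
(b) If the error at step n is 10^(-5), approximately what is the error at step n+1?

(a) Secant method has superlinear convergence with order φ = (1+√5)/2 ≈ 1.618.
    This means |e_{n+1}| ≈ C|e_n|^1.618.

(b) With |e_n| = 10^(-5) and C = 1.32:
    |e_{n+1}| ≈ 1.32 × (10^(-5))^1.618 = 1.32 × 10^(-8.09)

(a) ≈ 1.618 (golden ratio); (b) |e_{n+1}| ≈ 1.073e-08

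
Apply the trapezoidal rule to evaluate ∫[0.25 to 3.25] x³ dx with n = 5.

f(x) = x³
a = 0.25, b = 3.25, n = 5
h = (b - a)/n = 0.600000

Trapezoidal rule: (h/2)[f(x₀) + 2f(x₁) + 2f(x₂) + ... + f(xₙ)]

x_0 = 0.2500, f(x_0) = 0.015625, coefficient = 1
x_1 = 0.8500, f(x_1) = 0.614125, coefficient = 2
x_2 = 1.4500, f(x_2) = 3.048625, coefficient = 2
x_3 = 2.0500, f(x_3) = 8.615125, coefficient = 2
x_4 = 2.6500, f(x_4) = 18.609625, coefficient = 2
x_5 = 3.2500, f(x_5) = 34.328125, coefficient = 1

I ≈ (0.600000/2) × 96.118750 = 28.835625
Exact value: 27.890625
Error: 0.945000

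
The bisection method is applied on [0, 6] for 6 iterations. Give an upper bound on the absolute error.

Bisection error bound: |error| ≤ (b-a)/2^n
|error| ≤ (6 - 0)/2^6 = 6/2^6
|error| ≤ 0.0937500000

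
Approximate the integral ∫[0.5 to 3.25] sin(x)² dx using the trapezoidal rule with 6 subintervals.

f(x) = sin(x)²
a = 0.5, b = 3.25, n = 6
h = (b - a)/n = 0.458333

Trapezoidal rule: (h/2)[f(x₀) + 2f(x₁) + 2f(x₂) + ... + f(xₙ)]

x_0 = 0.5000, f(x_0) = 0.229849, coefficient = 1
x_1 = 0.9583, f(x_1) = 0.669508, coefficient = 2
x_2 = 1.4167, f(x_2) = 0.976432, coefficient = 2
x_3 = 1.8750, f(x_3) = 0.910280, coefficient = 2
x_4 = 2.3333, f(x_4) = 0.522853, coefficient = 2
x_5 = 2.7917, f(x_5) = 0.117531, coefficient = 2
x_6 = 3.2500, f(x_6) = 0.011706, coefficient = 1

I ≈ (0.458333/2) × 6.634762 = 1.520466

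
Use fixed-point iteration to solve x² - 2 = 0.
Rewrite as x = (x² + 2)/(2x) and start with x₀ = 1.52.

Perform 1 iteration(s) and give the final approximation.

Equation: x² - 2 = 0
Fixed-point form: x = (x² + 2)/(2x)
x₀ = 1.52

x_1 = g(1.520000) = 1.417895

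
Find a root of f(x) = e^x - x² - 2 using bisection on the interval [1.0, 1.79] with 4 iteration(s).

f(x) = e^x - x² - 2
Initial interval: [1.0, 1.79]

Iteration 1:
  c_1 = (1.000000 + 1.790000)/2 = 1.395000
  f(c_1) = f(1.395000) = 0.088950
  f(a) × f(c) < 0, new interval: [1.000000, 1.395000]
Iteration 2:
  c_2 = (1.000000 + 1.395000)/2 = 1.197500
  f(c_2) = f(1.197500) = -0.122179
  f(a) × f(c) ≥ 0, new interval: [1.197500, 1.395000]
Iteration 3:
  c_3 = (1.197500 + 1.395000)/2 = 1.296250
  f(c_3) = f(1.296250) = -0.024701
  f(a) × f(c) ≥ 0, new interval: [1.296250, 1.395000]
Iteration 4:
  c_4 = (1.296250 + 1.395000)/2 = 1.345625
  f(c_4) = f(1.345625) = 0.029880
  f(a) × f(c) < 0, new interval: [1.296250, 1.345625]

After 4 iteration(s), the approximation is c_4 = 1.345625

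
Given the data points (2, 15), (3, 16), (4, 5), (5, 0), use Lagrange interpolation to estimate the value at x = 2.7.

Lagrange interpolation formula:
P(x) = Σ yᵢ × Lᵢ(x)
where Lᵢ(x) = Π_{j≠i} (x - xⱼ)/(xᵢ - xⱼ)

L_0(2.7) = (2.7 - 3)/(2 - 3) × (2.7 - 4)/(2 - 4) × (2.7 - 5)/(2 - 5) = 0.149500
L_1(2.7) = (2.7 - 2)/(3 - 2) × (2.7 - 4)/(3 - 4) × (2.7 - 5)/(3 - 5) = 1.046500
L_2(2.7) = (2.7 - 2)/(4 - 2) × (2.7 - 3)/(4 - 3) × (2.7 - 5)/(4 - 5) = -0.241500
L_3(2.7) = (2.7 - 2)/(5 - 2) × (2.7 - 3)/(5 - 3) × (2.7 - 4)/(5 - 4) = 0.045500

P(2.7) = 15×L_0(2.7) + 16×L_1(2.7) + 5×L_2(2.7) + 0×L_3(2.7)
P(2.7) = 17.779000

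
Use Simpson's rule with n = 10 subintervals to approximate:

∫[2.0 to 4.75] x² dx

f(x) = x²
a = 2.0, b = 4.75, n = 10
h = (b - a)/n = 0.275000

Simpson's rule: (h/3)[f(x₀) + 4f(x₁) + 2f(x₂) + ... + f(xₙ)]

x_0 = 2.0000, f(x_0) = 4.000000, coefficient = 1
x_1 = 2.2750, f(x_1) = 5.175625, coefficient = 4
x_2 = 2.5500, f(x_2) = 6.502500, coefficient = 2
x_3 = 2.8250, f(x_3) = 7.980625, coefficient = 4
x_4 = 3.1000, f(x_4) = 9.610000, coefficient = 2
x_5 = 3.3750, f(x_5) = 11.390625, coefficient = 4
x_6 = 3.6500, f(x_6) = 13.322500, coefficient = 2
x_7 = 3.9250, f(x_7) = 15.405625, coefficient = 4
x_8 = 4.2000, f(x_8) = 17.640000, coefficient = 2
x_9 = 4.4750, f(x_9) = 20.025625, coefficient = 4
x_10 = 4.7500, f(x_10) = 22.562500, coefficient = 1

I ≈ (0.275000/3) × 360.625000 = 33.057292
Exact value: 33.057292
Error: 0.000000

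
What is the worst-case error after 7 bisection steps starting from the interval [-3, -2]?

Bisection error bound: |error| ≤ (b-a)/2^n
|error| ≤ (-2 - (-3))/2^7 = 1/2^7
|error| ≤ 0.0078125000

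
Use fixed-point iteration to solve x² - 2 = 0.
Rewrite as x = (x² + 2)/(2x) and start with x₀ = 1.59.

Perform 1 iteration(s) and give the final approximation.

Equation: x² - 2 = 0
Fixed-point form: x = (x² + 2)/(2x)
x₀ = 1.59

x_1 = g(1.590000) = 1.423931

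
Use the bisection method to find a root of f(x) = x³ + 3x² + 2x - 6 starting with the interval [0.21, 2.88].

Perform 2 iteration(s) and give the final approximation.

f(x) = x³ + 3x² + 2x - 6
Initial interval: [0.21, 2.88]

Iteration 1:
  c_1 = (0.210000 + 2.880000)/2 = 1.545000
  f(c_1) = f(1.545000) = 7.939029
  f(a) × f(c) < 0, new interval: [0.210000, 1.545000]
Iteration 2:
  c_2 = (0.210000 + 1.545000)/2 = 0.877500
  f(c_2) = f(0.877500) = -1.259301
  f(a) × f(c) ≥ 0, new interval: [0.877500, 1.545000]

After 2 iteration(s), the approximation is c_2 = 0.877500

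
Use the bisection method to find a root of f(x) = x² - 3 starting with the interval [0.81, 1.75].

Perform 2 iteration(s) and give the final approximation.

f(x) = x² - 3
Initial interval: [0.81, 1.75]

Iteration 1:
  c_1 = (0.810000 + 1.750000)/2 = 1.280000
  f(c_1) = f(1.280000) = -1.361600
  f(a) × f(c) ≥ 0, new interval: [1.280000, 1.750000]
Iteration 2:
  c_2 = (1.280000 + 1.750000)/2 = 1.515000
  f(c_2) = f(1.515000) = -0.704775
  f(a) × f(c) ≥ 0, new interval: [1.515000, 1.750000]

After 2 iteration(s), the approximation is c_2 = 1.515000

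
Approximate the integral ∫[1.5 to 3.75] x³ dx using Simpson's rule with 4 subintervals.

f(x) = x³
a = 1.5, b = 3.75, n = 4
h = (b - a)/n = 0.562500

Simpson's rule: (h/3)[f(x₀) + 4f(x₁) + 2f(x₂) + ... + f(xₙ)]

x_0 = 1.5000, f(x_0) = 3.375000, coefficient = 1
x_1 = 2.0625, f(x_1) = 8.773682, coefficient = 4
x_2 = 2.6250, f(x_2) = 18.087891, coefficient = 2
x_3 = 3.1875, f(x_3) = 32.385498, coefficient = 4
x_4 = 3.7500, f(x_4) = 52.734375, coefficient = 1

I ≈ (0.562500/3) × 256.921875 = 48.172852
Exact value: 48.172852
Error: 0.000000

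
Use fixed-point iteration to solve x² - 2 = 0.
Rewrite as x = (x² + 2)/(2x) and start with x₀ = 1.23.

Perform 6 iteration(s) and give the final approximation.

Equation: x² - 2 = 0
Fixed-point form: x = (x² + 2)/(2x)
x₀ = 1.23

x_1 = g(1.230000) = 1.428008
x_2 = g(1.428008) = 1.414280
x_3 = g(1.414280) = 1.414214
x_4 = g(1.414214) = 1.414214
x_5 = g(1.414214) = 1.414214
x_6 = g(1.414214) = 1.414214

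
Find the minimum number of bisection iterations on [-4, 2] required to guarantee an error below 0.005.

We need (b-a)/2^n ≤ 0.005
(2 - (-4))/2^n ≤ 0.005
6/2^n ≤ 0.005
2^n ≥ 1200
n ≥ log₂(1200) = 10.23
n ≥ 11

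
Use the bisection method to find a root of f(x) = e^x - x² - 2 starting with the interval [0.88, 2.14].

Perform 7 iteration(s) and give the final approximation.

f(x) = e^x - x² - 2
Initial interval: [0.88, 2.14]

Iteration 1:
  c_1 = (0.880000 + 2.140000)/2 = 1.510000
  f(c_1) = f(1.510000) = 0.246631
  f(a) × f(c) < 0, new interval: [0.880000, 1.510000]
Iteration 2:
  c_2 = (0.880000 + 1.510000)/2 = 1.195000
  f(c_2) = f(1.195000) = -0.124467
  f(a) × f(c) ≥ 0, new interval: [1.195000, 1.510000]
Iteration 3:
  c_3 = (1.195000 + 1.510000)/2 = 1.352500
  f(c_3) = f(1.352500) = 0.037825
  f(a) × f(c) < 0, new interval: [1.195000, 1.352500]
Iteration 4:
  c_4 = (1.195000 + 1.352500)/2 = 1.273750
  f(c_4) = f(1.273750) = -0.048208
  f(a) × f(c) ≥ 0, new interval: [1.273750, 1.352500]
Iteration 5:
  c_5 = (1.273750 + 1.352500)/2 = 1.313125
  f(c_5) = f(1.313125) = -0.006524
  f(a) × f(c) ≥ 0, new interval: [1.313125, 1.352500]
Iteration 6:
  c_6 = (1.313125 + 1.352500)/2 = 1.332813
  f(c_6) = f(1.332813) = 0.015303
  f(a) × f(c) < 0, new interval: [1.313125, 1.332813]
Iteration 7:
  c_7 = (1.313125 + 1.332813)/2 = 1.322969
  f(c_7) = f(1.322969) = 0.004305
  f(a) × f(c) < 0, new interval: [1.313125, 1.322969]

After 7 iteration(s), the approximation is c_7 = 1.322969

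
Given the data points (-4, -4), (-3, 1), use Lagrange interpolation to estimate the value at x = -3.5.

Lagrange interpolation formula:
P(x) = Σ yᵢ × Lᵢ(x)
where Lᵢ(x) = Π_{j≠i} (x - xⱼ)/(xᵢ - xⱼ)

L_0(-3.5) = (-3.5 - (-3))/(-4 - (-3)) = 0.500000
L_1(-3.5) = (-3.5 - (-4))/(-3 - (-4)) = 0.500000

P(-3.5) = (-4)×L_0(-3.5) + 1×L_1(-3.5)
P(-3.5) = -1.500000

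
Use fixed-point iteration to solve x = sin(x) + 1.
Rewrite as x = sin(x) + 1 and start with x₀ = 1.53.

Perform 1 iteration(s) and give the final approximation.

Equation: x = sin(x) + 1
Fixed-point form: x = sin(x) + 1
x₀ = 1.53

x_1 = g(1.530000) = 1.999168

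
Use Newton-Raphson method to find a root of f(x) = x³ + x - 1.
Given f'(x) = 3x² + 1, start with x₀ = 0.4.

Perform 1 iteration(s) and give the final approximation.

f(x) = x³ + x - 1
f'(x) = 3x² + 1
x₀ = 0.4

Newton-Raphson formula: x_{n+1} = x_n - f(x_n)/f'(x_n)

Iteration 1:
  f(0.400000) = -0.536000
  f'(0.400000) = 1.480000
  x_1 = 0.400000 - (-0.536000)/1.480000 = 0.762162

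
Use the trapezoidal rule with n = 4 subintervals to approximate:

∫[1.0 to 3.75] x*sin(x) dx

f(x) = x*sin(x)
a = 1.0, b = 3.75, n = 4
h = (b - a)/n = 0.687500

Trapezoidal rule: (h/2)[f(x₀) + 2f(x₁) + 2f(x₂) + ... + f(xₙ)]

x_0 = 1.0000, f(x_0) = 0.841471, coefficient = 1
x_1 = 1.6875, f(x_1) = 1.676021, coefficient = 2
x_2 = 2.3750, f(x_2) = 1.647502, coefficient = 2
x_3 = 3.0625, f(x_3) = 0.241969, coefficient = 2
x_4 = 3.7500, f(x_4) = -2.143355, coefficient = 1

I ≈ (0.687500/2) × 5.829100 = 2.003753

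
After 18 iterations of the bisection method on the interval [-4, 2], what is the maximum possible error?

Bisection error bound: |error| ≤ (b-a)/2^n
|error| ≤ (2 - (-4))/2^18 = 6/2^18
|error| ≤ 0.0000228882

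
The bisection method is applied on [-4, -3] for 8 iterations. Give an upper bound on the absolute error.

Bisection error bound: |error| ≤ (b-a)/2^n
|error| ≤ (-3 - (-4))/2^8 = 1/2^8
|error| ≤ 0.0039062500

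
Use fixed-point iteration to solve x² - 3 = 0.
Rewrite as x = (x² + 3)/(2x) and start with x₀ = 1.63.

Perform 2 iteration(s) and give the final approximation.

Equation: x² - 3 = 0
Fixed-point form: x = (x² + 3)/(2x)
x₀ = 1.63

x_1 = g(1.630000) = 1.735245
x_2 = g(1.735245) = 1.732054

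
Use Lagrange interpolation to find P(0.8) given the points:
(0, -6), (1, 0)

Lagrange interpolation formula:
P(x) = Σ yᵢ × Lᵢ(x)
where Lᵢ(x) = Π_{j≠i} (x - xⱼ)/(xᵢ - xⱼ)

L_0(0.8) = (0.8 - 1)/(0 - 1) = 0.200000
L_1(0.8) = (0.8 - 0)/(1 - 0) = 0.800000

P(0.8) = (-6)×L_0(0.8) + 0×L_1(0.8)
P(0.8) = -1.200000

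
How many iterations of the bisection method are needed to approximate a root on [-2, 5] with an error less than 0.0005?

We need (b-a)/2^n ≤ 0.0005
(5 - (-2))/2^n ≤ 0.0005
7/2^n ≤ 0.0005
2^n ≥ 14000
n ≥ log₂(14000) = 13.77
n ≥ 14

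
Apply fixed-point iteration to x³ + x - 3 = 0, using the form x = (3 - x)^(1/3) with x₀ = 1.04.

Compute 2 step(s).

Equation: x³ + x - 3 = 0
Fixed-point form: x = (3 - x)^(1/3)
x₀ = 1.04

x_1 = g(1.040000) = 1.251465
x_2 = g(1.251465) = 1.204735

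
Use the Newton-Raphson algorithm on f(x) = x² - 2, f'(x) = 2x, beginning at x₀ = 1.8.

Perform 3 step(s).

f(x) = x² - 2
f'(x) = 2x
x₀ = 1.8

Newton-Raphson formula: x_{n+1} = x_n - f(x_n)/f'(x_n)

Iteration 1:
  f(1.800000) = 1.240000
  f'(1.800000) = 3.600000
  x_1 = 1.800000 - 1.240000/3.600000 = 1.455556
Iteration 2:
  f(1.455556) = 0.118642
  f'(1.455556) = 2.911111
  x_2 = 1.455556 - 0.118642/2.911111 = 1.414801
Iteration 3:
  f(1.414801) = 0.001661
  f'(1.414801) = 2.829601
  x_3 = 1.414801 - 0.001661/2.829601 = 1.414214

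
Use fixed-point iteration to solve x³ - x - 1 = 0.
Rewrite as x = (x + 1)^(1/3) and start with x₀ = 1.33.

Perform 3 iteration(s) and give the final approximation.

Equation: x³ - x - 1 = 0
Fixed-point form: x = (x + 1)^(1/3)
x₀ = 1.33

x_1 = g(1.330000) = 1.325721
x_2 = g(1.325721) = 1.324908
x_3 = g(1.324908) = 1.324754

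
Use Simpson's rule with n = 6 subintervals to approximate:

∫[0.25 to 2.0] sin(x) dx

f(x) = sin(x)
a = 0.25, b = 2.0, n = 6
h = (b - a)/n = 0.291667

Simpson's rule: (h/3)[f(x₀) + 4f(x₁) + 2f(x₂) + ... + f(xₙ)]

x_0 = 0.2500, f(x_0) = 0.247404, coefficient = 1
x_1 = 0.5417, f(x_1) = 0.515565, coefficient = 4
x_2 = 0.8333, f(x_2) = 0.740177, coefficient = 2
x_3 = 1.1250, f(x_3) = 0.902268, coefficient = 4
x_4 = 1.4167, f(x_4) = 0.988146, coefficient = 2
x_5 = 1.7083, f(x_5) = 0.990557, coefficient = 4
x_6 = 2.0000, f(x_6) = 0.909297, coefficient = 1

I ≈ (0.291667/3) × 14.246902 = 1.385116
Exact value: 1.385059
Error: 0.000056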